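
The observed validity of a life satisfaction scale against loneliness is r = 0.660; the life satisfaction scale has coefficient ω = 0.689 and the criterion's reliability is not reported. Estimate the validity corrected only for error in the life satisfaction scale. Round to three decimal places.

Single correction: r_c = r_obs / √r_xx = 0.660 / √0.689 = 0.660 / 0.8301 ≈ 0.795.

0.795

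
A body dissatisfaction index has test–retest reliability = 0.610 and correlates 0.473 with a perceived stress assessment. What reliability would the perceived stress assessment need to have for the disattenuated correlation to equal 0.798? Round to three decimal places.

r_true = r_obs / √(r_xx · r_yy) ⇒ 0.798 = 0.473 / √(0.610 · r_yy).
√(0.610 · r_yy) = 0.473 / 0.798 = 0.5927; 0.610 · r_yy = 0.3513; r_yy = 0.3513 / 0.610 ≈ 0.576.

0.576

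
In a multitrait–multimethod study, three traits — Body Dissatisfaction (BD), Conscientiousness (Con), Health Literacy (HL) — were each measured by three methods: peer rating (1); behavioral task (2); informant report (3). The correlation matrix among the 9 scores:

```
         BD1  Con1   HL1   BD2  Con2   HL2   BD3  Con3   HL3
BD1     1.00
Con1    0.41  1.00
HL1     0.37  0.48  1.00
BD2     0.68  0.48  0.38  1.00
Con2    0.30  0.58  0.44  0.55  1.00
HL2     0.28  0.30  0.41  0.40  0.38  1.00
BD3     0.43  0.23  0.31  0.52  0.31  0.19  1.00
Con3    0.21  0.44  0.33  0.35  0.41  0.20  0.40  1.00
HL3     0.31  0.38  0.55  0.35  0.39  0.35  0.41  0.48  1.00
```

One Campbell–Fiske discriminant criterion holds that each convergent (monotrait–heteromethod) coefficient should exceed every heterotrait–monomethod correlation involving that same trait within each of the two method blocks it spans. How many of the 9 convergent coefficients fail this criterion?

5

Each convergent coefficient versus the relevant comparison correlations:
BD (methods 1·2): 0.68 vs {0.41, 0.55, 0.37, 0.40} → pass.
BD (methods 1·3): 0.43 vs {0.41, 0.40, 0.37, 0.41} → pass.
BD (methods 2·3): 0.52 vs {0.55, 0.40, 0.40, 0.41} → fail.
Con (methods 1·2): 0.58 vs {0.41, 0.55, 0.48, 0.38} → pass.
Con (methods 1·3): 0.44 vs {0.41, 0.40, 0.48, 0.48} → fail.
Con (methods 2·3): 0.41 vs {0.55, 0.40, 0.38, 0.48} → fail.
HL (methods 1·2): 0.41 vs {0.37, 0.40, 0.48, 0.38} → fail.
HL (methods 1·3): 0.55 vs {0.37, 0.41, 0.48, 0.48} → pass.
HL (methods 2·3): 0.35 vs {0.40, 0.41, 0.38, 0.48} → fail.
5 of 9 fail.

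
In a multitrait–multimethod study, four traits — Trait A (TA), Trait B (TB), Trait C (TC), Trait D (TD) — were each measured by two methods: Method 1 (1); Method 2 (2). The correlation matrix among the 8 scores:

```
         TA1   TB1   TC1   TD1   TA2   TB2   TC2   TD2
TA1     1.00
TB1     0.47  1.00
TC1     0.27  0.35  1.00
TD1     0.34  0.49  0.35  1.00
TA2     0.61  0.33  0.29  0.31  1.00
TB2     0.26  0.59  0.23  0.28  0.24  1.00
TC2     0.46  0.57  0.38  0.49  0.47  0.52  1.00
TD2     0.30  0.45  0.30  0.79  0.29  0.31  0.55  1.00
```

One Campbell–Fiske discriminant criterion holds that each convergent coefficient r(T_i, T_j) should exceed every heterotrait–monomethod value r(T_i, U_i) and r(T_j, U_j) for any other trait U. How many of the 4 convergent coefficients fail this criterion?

Checking each validity diagonal entry against its comparison values:
TA (methods 1·2): 0.61 vs {0.47, 0.24, 0.27, 0.47, 0.34, 0.29} → pass.
TB (methods 1·2): 0.59 vs {0.47, 0.24, 0.35, 0.52, 0.49, 0.31} → pass.
TC (methods 1·2): 0.38 vs {0.27, 0.47, 0.35, 0.52, 0.35, 0.55} → fail.
TD (methods 1·2): 0.79 vs {0.34, 0.29, 0.49, 0.31, 0.35, 0.55} → pass.
1 of 4 fail.

1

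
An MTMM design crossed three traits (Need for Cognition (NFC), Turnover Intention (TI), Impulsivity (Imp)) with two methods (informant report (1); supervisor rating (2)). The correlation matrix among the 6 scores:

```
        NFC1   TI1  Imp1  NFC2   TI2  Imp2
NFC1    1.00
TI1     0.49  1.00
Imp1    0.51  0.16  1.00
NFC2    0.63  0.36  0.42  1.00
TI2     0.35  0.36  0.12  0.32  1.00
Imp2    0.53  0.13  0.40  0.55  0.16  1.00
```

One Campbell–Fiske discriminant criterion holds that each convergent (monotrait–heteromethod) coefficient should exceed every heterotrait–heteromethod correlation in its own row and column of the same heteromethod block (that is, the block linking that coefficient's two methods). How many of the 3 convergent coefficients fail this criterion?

2

Each convergent coefficient versus the relevant comparison correlations:
NFC (methods 1·2): 0.63 vs {0.35, 0.36, 0.53, 0.42} → pass.
TI (methods 1·2): 0.36 vs {0.36, 0.35, 0.13, 0.12} → fail.
Imp (methods 1·2): 0.40 vs {0.42, 0.53, 0.12, 0.13} → fail.
2 of 3 fail.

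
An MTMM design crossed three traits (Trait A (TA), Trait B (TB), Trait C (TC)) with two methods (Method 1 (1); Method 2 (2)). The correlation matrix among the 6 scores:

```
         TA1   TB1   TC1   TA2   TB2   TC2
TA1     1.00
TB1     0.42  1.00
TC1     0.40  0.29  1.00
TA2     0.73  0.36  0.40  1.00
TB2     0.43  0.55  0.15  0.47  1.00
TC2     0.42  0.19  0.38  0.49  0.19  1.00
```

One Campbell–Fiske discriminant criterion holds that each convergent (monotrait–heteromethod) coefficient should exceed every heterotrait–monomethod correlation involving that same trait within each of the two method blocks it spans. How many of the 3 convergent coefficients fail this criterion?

1

Convergent coefficients and their comparison sets:
TA (methods 1·2): 0.73 vs {0.42, 0.47, 0.40, 0.49} → pass.
TB (methods 1·2): 0.55 vs {0.42, 0.47, 0.29, 0.19} → pass.
TC (methods 1·2): 0.38 vs {0.40, 0.49, 0.29, 0.19} → fail.
1 of 3 fail.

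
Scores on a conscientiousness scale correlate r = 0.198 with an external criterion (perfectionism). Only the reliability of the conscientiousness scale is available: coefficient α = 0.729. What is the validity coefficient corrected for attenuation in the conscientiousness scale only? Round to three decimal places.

0.232

Single correction: r_c = r_obs / √r_xx = 0.198 / √0.729 = 0.198 / 0.8538 ≈ 0.232.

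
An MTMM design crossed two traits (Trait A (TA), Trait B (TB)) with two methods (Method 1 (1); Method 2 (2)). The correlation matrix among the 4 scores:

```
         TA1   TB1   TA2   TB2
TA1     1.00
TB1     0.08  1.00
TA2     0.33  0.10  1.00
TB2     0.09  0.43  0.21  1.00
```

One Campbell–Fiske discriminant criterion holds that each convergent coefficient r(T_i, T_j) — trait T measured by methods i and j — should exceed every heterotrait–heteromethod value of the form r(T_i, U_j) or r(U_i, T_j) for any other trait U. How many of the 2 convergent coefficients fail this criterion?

Checking each validity diagonal entry against its comparison values:
TA (methods 1·2): 0.33 vs {0.09, 0.10} → pass.
TB (methods 1·2): 0.43 vs {0.10, 0.09} → pass.
0 of 2 fail.

0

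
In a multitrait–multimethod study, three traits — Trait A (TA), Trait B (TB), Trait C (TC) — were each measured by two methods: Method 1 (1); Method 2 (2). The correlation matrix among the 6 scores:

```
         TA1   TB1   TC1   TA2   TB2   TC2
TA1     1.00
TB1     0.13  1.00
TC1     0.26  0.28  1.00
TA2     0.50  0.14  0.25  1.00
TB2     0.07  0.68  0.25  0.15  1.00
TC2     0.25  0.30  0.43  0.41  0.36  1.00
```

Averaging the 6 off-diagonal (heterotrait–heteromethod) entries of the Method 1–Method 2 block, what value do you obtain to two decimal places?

HTHM values (method 1 × method 2): 0.07, 0.25, 0.14, 0.30, 0.25, 0.25; mean = 1.26/6 = 0.21.

0.21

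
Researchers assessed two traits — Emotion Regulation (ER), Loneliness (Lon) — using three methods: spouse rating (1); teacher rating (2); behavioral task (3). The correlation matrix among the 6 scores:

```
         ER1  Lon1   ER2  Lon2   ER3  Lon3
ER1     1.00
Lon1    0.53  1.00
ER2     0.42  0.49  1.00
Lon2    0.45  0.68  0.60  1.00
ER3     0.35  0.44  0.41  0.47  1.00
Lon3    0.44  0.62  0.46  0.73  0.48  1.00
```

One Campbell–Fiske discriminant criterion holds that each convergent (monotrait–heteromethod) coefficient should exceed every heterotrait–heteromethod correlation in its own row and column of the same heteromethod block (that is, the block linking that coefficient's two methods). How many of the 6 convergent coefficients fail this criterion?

Each convergent coefficient versus the relevant comparison correlations:
ER (methods 1·2): 0.42 vs {0.45, 0.49} → fail.
ER (methods 1·3): 0.35 vs {0.44, 0.44} → fail.
ER (methods 2·3): 0.41 vs {0.46, 0.47} → fail.
Lon (methods 1·2): 0.68 vs {0.49, 0.45} → pass.
Lon (methods 1·3): 0.62 vs {0.44, 0.44} → pass.
Lon (methods 2·3): 0.73 vs {0.47, 0.46} → pass.
3 of 6 fail.

3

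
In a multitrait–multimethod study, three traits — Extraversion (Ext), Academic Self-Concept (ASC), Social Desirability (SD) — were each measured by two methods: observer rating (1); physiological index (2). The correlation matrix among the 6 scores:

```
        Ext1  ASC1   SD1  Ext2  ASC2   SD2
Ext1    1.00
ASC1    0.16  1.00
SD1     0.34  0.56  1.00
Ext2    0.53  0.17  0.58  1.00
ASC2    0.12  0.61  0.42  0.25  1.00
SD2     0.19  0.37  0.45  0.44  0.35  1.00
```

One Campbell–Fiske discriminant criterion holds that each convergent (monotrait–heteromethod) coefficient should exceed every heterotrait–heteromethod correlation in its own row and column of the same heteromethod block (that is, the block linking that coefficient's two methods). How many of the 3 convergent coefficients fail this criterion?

2

Checking each validity diagonal entry against its comparison values:
Ext (methods 1·2): 0.53 vs {0.12, 0.17, 0.19, 0.58} → fail.
ASC (methods 1·2): 0.61 vs {0.17, 0.12, 0.37, 0.42} → pass.
SD (methods 1·2): 0.45 vs {0.58, 0.19, 0.42, 0.37} → fail.
2 of 3 fail.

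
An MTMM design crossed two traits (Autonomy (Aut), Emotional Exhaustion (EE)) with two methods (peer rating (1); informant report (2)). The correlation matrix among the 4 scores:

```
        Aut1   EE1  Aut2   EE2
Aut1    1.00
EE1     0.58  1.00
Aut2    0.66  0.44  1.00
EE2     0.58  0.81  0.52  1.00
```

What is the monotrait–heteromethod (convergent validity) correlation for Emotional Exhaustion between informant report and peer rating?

0.81

Same trait (EE), different methods: r(EE2, EE1) = 0.81.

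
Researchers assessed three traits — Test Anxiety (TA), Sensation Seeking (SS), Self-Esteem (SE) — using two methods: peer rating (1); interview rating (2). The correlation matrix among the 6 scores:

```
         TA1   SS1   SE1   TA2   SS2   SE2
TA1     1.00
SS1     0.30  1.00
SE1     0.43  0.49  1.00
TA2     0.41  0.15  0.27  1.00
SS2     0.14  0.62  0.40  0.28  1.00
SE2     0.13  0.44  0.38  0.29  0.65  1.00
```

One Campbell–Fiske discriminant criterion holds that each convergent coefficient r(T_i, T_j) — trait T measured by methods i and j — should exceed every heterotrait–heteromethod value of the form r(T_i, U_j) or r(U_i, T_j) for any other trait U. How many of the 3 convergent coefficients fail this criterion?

Convergent coefficients and their comparison sets:
TA (methods 1·2): 0.41 vs {0.14, 0.15, 0.13, 0.27} → pass.
SS (methods 1·2): 0.62 vs {0.15, 0.14, 0.44, 0.40} → pass.
SE (methods 1·2): 0.38 vs {0.27, 0.13, 0.40, 0.44} → fail.
1 of 3 fail.

1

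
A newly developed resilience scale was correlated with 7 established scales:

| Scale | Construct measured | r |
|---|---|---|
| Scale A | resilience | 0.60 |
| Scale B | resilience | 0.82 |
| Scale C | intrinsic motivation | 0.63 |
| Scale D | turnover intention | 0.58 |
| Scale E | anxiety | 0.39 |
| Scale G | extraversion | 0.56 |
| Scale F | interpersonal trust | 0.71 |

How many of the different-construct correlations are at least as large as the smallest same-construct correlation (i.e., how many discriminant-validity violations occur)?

Convergent (same construct = resilience): Scale A, Scale B.
Smallest convergent = 0.60. Discriminant values: 0.63, 0.58, 0.39, 0.56, 0.71; count ≥ 0.60 → 2.

2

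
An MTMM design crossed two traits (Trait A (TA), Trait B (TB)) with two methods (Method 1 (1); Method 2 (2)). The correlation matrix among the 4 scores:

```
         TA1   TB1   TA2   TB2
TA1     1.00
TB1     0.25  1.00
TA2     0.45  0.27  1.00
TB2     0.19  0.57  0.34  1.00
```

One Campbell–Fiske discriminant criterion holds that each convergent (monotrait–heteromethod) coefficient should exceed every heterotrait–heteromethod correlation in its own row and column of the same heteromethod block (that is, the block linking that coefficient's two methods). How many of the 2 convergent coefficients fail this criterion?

0

Convergent coefficients and their comparison sets:
TA (methods 1·2): 0.45 vs {0.19, 0.27} → pass.
TB (methods 1·2): 0.57 vs {0.27, 0.19} → pass.
0 of 2 fail.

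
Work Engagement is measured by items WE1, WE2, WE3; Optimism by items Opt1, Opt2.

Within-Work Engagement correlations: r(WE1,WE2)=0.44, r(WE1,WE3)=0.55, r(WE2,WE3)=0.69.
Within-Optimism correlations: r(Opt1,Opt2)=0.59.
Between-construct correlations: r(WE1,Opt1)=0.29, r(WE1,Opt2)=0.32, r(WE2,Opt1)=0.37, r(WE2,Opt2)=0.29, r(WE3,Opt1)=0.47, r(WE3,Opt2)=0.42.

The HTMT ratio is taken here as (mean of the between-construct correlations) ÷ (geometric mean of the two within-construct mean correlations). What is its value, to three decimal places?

0.626

Mean between = 2.16/6 = 0.3600.
Mean within-WE = 1.68/3 = 0.5600; mean within-Opt = 0.59/1 = 0.5900.
Geometric mean = √(0.5600 × 0.5900) = 0.5748.
HTMT = 0.3600 / 0.5748 = 0.626.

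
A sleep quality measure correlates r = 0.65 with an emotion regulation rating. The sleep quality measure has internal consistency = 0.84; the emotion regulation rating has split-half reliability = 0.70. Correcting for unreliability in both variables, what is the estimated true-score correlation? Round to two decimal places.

r_true = r_obs / √(r_xx · r_yy) = 0.65 / √(0.84 × 0.70) = 0.65 / √0.5880 = 0.65 / 0.7668 ≈ 0.85.

0.85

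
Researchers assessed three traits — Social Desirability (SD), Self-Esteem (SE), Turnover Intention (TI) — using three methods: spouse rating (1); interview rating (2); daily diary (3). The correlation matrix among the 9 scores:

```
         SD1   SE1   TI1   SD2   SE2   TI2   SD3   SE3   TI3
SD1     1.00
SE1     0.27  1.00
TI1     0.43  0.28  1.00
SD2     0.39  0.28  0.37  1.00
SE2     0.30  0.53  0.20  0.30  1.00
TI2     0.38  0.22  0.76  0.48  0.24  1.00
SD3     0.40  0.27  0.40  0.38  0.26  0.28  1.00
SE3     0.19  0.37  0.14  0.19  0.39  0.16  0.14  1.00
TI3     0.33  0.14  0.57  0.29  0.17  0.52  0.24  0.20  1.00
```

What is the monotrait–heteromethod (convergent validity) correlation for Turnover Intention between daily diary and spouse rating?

0.57

Same trait (TI), different methods: r(TI3, TI1) = 0.57.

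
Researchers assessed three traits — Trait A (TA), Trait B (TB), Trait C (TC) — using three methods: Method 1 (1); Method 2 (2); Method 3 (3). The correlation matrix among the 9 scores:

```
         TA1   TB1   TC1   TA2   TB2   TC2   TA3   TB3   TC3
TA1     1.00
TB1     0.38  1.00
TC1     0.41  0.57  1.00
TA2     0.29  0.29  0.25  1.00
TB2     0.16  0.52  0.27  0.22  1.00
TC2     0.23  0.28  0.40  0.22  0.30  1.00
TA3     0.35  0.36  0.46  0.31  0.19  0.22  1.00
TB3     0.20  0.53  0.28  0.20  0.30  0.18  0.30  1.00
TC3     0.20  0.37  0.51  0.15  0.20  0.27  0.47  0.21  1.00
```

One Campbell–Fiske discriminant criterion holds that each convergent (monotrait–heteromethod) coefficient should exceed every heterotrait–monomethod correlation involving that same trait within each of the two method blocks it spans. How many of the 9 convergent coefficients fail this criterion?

Each convergent coefficient versus the relevant comparison correlations:
TA (methods 1·2): 0.29 vs {0.38, 0.22, 0.41, 0.22} → fail.
TA (methods 1·3): 0.35 vs {0.38, 0.30, 0.41, 0.47} → fail.
TA (methods 2·3): 0.31 vs {0.22, 0.30, 0.22, 0.47} → fail.
TB (methods 1·2): 0.52 vs {0.38, 0.22, 0.57, 0.30} → fail.
TB (methods 1·3): 0.53 vs {0.38, 0.30, 0.57, 0.21} → fail.
TB (methods 2·3): 0.30 vs {0.22, 0.30, 0.30, 0.21} → fail.
TC (methods 1·2): 0.40 vs {0.41, 0.22, 0.57, 0.30} → fail.
TC (methods 1·3): 0.51 vs {0.41, 0.47, 0.57, 0.21} → fail.
TC (methods 2·3): 0.27 vs {0.22, 0.47, 0.30, 0.21} → fail.
9 of 9 fail.

9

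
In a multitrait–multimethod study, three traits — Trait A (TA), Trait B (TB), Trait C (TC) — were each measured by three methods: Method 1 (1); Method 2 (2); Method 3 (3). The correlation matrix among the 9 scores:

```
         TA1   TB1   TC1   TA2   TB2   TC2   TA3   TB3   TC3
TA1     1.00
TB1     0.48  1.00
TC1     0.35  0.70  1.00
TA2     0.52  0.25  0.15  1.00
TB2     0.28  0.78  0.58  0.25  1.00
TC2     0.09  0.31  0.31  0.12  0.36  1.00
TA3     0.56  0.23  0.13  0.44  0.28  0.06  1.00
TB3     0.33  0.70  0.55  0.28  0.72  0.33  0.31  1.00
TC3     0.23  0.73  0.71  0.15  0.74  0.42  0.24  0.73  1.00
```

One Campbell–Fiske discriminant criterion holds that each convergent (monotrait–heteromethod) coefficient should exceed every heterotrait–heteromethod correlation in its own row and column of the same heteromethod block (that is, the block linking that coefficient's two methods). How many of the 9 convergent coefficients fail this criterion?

Each convergent coefficient versus the relevant comparison correlations:
TA (methods 1·2): 0.52 vs {0.28, 0.25, 0.09, 0.15} → pass.
TA (methods 1·3): 0.56 vs {0.33, 0.23, 0.23, 0.13} → pass.
TA (methods 2·3): 0.44 vs {0.28, 0.28, 0.15, 0.06} → pass.
TB (methods 1·2): 0.78 vs {0.25, 0.28, 0.31, 0.58} → pass.
TB (methods 1·3): 0.70 vs {0.23, 0.33, 0.73, 0.55} → fail.
TB (methods 2·3): 0.72 vs {0.28, 0.28, 0.74, 0.33} → fail.
TC (methods 1·2): 0.31 vs {0.15, 0.09, 0.58, 0.31} → fail.
TC (methods 1·3): 0.71 vs {0.13, 0.23, 0.55, 0.73} → fail.
TC (methods 2·3): 0.42 vs {0.06, 0.15, 0.33, 0.74} → fail.
5 of 9 fail.

5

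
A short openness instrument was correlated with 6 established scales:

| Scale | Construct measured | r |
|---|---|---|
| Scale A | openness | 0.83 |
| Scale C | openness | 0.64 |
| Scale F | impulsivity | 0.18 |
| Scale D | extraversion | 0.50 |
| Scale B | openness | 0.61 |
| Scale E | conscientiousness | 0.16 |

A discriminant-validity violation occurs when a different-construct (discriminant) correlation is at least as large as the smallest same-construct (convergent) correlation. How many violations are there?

Convergent (same construct = openness): Scale A, Scale C, Scale B.
Smallest convergent = 0.61. Discriminant values: 0.18, 0.50, 0.16; count ≥ 0.61 → 0.

0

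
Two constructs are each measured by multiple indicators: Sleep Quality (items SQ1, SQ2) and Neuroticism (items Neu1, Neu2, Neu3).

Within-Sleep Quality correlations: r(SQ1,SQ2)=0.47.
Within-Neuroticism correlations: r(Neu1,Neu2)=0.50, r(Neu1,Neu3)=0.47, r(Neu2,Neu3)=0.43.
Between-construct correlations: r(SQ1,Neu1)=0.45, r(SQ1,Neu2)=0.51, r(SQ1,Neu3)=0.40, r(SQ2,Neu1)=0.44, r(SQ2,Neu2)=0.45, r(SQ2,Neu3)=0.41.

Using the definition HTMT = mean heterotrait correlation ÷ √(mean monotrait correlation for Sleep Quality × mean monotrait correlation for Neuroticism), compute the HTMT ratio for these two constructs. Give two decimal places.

0.95

Mean between = 2.66/6 = 0.4433.
Mean within-SQ = 0.47/1 = 0.4700; mean within-Neu = 1.40/3 = 0.4667.
Geometric mean = √(0.4700 × 0.4667) = 0.4683.
HTMT = 0.4433 / 0.4683 = 0.95.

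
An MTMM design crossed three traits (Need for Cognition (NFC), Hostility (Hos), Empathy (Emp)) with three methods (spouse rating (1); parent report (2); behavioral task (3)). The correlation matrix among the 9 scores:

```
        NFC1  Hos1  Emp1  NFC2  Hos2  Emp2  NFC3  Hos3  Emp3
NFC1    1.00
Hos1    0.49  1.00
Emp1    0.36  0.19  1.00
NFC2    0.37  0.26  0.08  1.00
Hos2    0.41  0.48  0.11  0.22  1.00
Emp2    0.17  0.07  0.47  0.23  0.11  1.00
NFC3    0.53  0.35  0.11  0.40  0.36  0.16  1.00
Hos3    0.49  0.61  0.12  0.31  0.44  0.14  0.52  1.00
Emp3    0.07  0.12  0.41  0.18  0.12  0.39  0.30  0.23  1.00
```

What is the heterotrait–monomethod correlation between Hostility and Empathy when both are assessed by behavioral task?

0.23

Different traits, same method: r(Hos3, Emp3) = 0.23.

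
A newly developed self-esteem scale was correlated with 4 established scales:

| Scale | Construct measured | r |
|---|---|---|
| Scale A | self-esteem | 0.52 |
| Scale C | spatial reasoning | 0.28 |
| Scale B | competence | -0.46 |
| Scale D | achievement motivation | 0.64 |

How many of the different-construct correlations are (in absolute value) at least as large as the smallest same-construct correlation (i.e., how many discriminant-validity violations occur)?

Convergent (same construct = self-esteem): Scale A.
Smallest convergent = 0.52. Discriminant |r|: 0.28, 0.46, 0.64; count ≥ 0.52 → 1.

1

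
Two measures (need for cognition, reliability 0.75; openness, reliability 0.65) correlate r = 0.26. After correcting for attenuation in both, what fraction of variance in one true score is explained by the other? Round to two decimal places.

0.14

Disattenuated r = 0.26 / √(0.75 × 0.65) = 0.26 / 0.6982 = 0.3724.
Shared true-score variance = 0.3724² = 0.1387 ≈ 0.14.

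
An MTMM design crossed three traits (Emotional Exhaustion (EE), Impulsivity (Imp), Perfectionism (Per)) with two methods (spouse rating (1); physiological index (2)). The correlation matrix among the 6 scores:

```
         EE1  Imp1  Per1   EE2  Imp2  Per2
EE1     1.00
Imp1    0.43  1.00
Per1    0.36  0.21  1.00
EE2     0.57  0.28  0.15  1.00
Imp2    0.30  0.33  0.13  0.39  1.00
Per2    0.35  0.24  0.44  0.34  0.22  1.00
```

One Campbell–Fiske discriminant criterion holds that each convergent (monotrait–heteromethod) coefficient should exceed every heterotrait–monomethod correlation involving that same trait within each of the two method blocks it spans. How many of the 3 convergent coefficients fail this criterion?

Each convergent coefficient versus the relevant comparison correlations:
EE (methods 1·2): 0.57 vs {0.43, 0.39, 0.36, 0.34} → pass.
Imp (methods 1·2): 0.33 vs {0.43, 0.39, 0.21, 0.22} → fail.
Per (methods 1·2): 0.44 vs {0.36, 0.34, 0.21, 0.22} → pass.
1 of 3 fail.

1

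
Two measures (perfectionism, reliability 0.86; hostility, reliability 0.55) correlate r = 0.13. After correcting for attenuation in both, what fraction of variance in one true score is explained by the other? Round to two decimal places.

Disattenuated r = 0.13 / √(0.86 × 0.55) = 0.13 / 0.6877 = 0.1890.
Shared true-score variance = 0.1890² = 0.0357 ≈ 0.04.

0.04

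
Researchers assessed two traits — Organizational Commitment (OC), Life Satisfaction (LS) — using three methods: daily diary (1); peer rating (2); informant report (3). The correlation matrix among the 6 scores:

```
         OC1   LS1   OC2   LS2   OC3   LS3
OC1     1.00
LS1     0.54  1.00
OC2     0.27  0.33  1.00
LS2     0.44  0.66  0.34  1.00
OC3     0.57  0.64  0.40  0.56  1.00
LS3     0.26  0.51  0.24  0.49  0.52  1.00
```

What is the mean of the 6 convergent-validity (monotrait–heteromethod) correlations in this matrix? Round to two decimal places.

Convergent values: 0.27, 0.57, 0.40, 0.66, 0.51, 0.49; mean = 2.90/6 = 0.48.

0.48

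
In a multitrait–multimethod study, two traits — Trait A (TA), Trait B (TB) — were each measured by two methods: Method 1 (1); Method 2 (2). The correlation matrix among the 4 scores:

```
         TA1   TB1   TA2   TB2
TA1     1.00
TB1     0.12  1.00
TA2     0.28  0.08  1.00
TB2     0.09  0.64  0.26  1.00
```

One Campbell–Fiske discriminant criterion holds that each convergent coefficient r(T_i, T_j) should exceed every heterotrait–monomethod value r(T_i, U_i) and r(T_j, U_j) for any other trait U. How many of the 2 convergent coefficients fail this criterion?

0

Checking each validity diagonal entry against its comparison values:
TA (methods 1·2): 0.28 vs {0.12, 0.26} → pass.
TB (methods 1·2): 0.64 vs {0.12, 0.26} → pass.
0 of 2 fail.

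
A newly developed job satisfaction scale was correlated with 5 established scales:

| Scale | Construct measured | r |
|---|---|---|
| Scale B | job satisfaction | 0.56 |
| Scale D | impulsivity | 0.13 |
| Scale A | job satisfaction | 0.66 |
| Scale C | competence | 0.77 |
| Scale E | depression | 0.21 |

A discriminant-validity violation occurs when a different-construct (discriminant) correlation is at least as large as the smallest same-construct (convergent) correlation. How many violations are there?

Convergent (same construct = job satisfaction): Scale B, Scale A.
Smallest convergent = 0.56. Discriminant values: 0.13, 0.77, 0.21; count ≥ 0.56 → 1.

1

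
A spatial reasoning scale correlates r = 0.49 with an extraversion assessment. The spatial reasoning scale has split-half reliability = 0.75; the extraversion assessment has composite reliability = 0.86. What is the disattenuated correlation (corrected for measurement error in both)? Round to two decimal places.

0.61

r_true = r_obs / √(r_xx · r_yy) = 0.49 / √(0.75 × 0.86) = 0.49 / √0.6450 = 0.49 / 0.8031 ≈ 0.61.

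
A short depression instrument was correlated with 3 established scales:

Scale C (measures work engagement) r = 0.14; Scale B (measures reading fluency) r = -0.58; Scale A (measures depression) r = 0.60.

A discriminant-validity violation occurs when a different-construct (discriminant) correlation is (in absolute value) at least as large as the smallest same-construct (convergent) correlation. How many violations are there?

0

Convergent (same construct = depression): Scale A.
Smallest convergent = 0.60. Discriminant |r|: 0.14, 0.58; count ≥ 0.60 → 0.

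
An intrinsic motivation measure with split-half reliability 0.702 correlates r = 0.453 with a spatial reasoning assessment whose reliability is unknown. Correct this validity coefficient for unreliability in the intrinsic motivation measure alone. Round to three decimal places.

Single correction: r_c = r_obs / √r_xx = 0.453 / √0.702 = 0.453 / 0.8379 ≈ 0.541.

0.541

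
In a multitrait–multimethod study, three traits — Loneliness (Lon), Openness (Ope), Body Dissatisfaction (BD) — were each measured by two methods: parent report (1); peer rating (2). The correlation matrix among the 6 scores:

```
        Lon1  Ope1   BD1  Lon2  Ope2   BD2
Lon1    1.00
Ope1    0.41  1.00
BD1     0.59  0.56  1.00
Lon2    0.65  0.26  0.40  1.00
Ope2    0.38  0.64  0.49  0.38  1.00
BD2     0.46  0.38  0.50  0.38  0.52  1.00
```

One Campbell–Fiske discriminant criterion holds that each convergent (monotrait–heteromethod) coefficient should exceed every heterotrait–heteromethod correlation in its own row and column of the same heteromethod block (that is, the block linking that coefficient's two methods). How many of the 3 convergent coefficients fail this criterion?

Convergent coefficients and their comparison sets:
Lon (methods 1·2): 0.65 vs {0.38, 0.26, 0.46, 0.40} → pass.
Ope (methods 1·2): 0.64 vs {0.26, 0.38, 0.38, 0.49} → pass.
BD (methods 1·2): 0.50 vs {0.40, 0.46, 0.49, 0.38} → pass.
0 of 3 fail.

0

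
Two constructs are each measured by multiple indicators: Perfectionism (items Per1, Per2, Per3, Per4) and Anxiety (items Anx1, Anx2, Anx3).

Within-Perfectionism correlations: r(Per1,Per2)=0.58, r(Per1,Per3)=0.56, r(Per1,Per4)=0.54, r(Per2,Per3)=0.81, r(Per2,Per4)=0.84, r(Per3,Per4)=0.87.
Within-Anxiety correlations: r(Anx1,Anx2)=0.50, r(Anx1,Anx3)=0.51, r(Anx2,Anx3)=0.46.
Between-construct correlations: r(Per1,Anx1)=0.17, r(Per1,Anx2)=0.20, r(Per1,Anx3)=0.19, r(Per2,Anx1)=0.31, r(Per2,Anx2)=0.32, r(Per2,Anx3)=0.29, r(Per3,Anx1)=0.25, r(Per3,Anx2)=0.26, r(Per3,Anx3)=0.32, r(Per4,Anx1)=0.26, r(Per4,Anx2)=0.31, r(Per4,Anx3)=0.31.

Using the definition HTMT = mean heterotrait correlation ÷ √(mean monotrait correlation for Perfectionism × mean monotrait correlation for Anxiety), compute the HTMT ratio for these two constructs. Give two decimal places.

0.45

Between-construct mean = 3.19/12 = 0.2658.
Mean within-Per = 4.20/6 = 0.7000; mean within-Anx = 1.47/3 = 0.4900.
Geometric mean = √(0.7000 × 0.4900) = 0.5857.
HTMT = 0.2658 / 0.5857 = 0.45.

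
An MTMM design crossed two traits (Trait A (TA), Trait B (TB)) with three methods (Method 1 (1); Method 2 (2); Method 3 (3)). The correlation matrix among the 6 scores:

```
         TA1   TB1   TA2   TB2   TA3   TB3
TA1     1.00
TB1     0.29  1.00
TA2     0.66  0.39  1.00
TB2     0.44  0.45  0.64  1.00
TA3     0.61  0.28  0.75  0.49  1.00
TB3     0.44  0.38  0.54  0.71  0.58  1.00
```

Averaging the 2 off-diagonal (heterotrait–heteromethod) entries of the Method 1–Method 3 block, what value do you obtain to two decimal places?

HTHM values (method 1 × method 3): 0.44, 0.28; mean = 0.72/2 = 0.36.

0.36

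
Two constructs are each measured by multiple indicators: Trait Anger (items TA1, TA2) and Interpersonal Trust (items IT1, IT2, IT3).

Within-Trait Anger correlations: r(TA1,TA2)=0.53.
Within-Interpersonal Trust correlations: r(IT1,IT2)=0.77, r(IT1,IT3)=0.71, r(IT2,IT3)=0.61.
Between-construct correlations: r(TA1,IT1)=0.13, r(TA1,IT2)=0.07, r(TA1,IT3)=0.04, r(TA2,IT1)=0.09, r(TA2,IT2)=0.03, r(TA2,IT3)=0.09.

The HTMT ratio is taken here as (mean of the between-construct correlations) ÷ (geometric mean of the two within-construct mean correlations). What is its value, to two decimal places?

Between-construct mean = 0.45/6 = 0.0750.
Mean within-TA = 0.53/1 = 0.5300; mean within-IT = 2.09/3 = 0.6967.
Geometric mean = √(0.5300 × 0.6967) = 0.6077.
HTMT = 0.0750 / 0.6077 = 0.12.

0.12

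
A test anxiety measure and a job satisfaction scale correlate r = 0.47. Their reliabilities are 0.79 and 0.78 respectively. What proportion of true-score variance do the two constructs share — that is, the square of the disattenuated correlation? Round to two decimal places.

Disattenuated r = 0.47 / √(0.79 × 0.78) = 0.47 / 0.7850 = 0.5987.
Shared true-score variance = 0.5987² = 0.3584 ≈ 0.36.

0.36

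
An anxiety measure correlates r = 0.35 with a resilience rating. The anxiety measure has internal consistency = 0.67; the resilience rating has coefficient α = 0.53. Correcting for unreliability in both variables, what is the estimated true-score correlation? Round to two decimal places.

0.59

r_true = r_obs / √(r_xx · r_yy) = 0.35 / √(0.67 × 0.53) = 0.35 / √0.3551 = 0.35 / 0.5959 ≈ 0.59.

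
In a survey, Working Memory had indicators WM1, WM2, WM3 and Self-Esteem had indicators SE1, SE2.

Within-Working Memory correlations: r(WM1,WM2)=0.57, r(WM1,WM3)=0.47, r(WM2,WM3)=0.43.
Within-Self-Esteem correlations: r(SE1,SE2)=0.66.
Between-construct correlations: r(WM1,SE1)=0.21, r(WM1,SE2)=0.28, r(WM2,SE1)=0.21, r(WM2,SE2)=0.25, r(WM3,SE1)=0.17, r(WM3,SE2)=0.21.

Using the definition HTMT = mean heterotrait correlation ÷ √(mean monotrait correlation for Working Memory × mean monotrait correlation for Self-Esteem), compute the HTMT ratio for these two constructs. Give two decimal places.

Between-construct mean = 1.33/6 = 0.2217.
Mean within-WM = 1.47/3 = 0.4900; mean within-SE = 0.66/1 = 0.6600.
Geometric mean = √(0.4900 × 0.6600) = 0.5687.
HTMT = 0.2217 / 0.5687 = 0.39.

0.39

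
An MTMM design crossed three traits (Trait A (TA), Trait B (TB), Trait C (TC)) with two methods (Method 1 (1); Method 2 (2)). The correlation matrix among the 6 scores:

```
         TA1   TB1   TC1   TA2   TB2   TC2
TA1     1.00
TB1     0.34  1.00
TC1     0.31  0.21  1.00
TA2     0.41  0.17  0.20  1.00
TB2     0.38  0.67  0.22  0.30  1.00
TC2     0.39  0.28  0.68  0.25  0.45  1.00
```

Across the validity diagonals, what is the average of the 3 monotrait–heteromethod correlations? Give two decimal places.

Convergent values: 0.41, 0.67, 0.68; mean = 1.76/3 = 0.59.

0.59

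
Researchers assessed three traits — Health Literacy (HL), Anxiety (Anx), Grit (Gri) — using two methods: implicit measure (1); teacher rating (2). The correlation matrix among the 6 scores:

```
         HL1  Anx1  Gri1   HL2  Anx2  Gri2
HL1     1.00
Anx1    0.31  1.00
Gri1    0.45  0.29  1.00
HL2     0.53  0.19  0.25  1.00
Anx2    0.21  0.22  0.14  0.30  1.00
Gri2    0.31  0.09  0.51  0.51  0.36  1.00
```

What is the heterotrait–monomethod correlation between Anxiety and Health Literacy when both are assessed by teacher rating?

Different traits, same method: r(Anx2, HL2) = 0.30.

0.30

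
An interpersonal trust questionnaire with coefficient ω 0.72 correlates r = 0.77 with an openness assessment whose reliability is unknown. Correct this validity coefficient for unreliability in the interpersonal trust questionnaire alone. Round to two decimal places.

Single correction: r_c = r_obs / √r_xx = 0.77 / √0.72 = 0.77 / 0.8485 ≈ 0.91.

0.91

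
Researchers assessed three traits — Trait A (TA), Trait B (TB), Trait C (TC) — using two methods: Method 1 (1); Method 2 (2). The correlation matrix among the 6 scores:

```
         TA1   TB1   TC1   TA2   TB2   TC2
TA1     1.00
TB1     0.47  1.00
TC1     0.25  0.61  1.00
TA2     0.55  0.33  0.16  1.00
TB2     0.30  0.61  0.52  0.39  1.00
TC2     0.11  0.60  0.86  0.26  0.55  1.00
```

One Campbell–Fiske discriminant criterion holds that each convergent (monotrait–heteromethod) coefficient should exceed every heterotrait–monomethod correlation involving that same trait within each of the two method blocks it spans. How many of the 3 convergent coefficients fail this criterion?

Convergent coefficients and their comparison sets:
TA (methods 1·2): 0.55 vs {0.47, 0.39, 0.25, 0.26} → pass.
TB (methods 1·2): 0.61 vs {0.47, 0.39, 0.61, 0.55} → fail.
TC (methods 1·2): 0.86 vs {0.25, 0.26, 0.61, 0.55} → pass.
1 of 3 fail.

1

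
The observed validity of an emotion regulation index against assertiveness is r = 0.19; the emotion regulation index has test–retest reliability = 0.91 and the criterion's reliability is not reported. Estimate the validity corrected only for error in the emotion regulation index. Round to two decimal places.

0.20

Single correction: r_c = r_obs / √r_xx = 0.19 / √0.91 = 0.19 / 0.9539 ≈ 0.20.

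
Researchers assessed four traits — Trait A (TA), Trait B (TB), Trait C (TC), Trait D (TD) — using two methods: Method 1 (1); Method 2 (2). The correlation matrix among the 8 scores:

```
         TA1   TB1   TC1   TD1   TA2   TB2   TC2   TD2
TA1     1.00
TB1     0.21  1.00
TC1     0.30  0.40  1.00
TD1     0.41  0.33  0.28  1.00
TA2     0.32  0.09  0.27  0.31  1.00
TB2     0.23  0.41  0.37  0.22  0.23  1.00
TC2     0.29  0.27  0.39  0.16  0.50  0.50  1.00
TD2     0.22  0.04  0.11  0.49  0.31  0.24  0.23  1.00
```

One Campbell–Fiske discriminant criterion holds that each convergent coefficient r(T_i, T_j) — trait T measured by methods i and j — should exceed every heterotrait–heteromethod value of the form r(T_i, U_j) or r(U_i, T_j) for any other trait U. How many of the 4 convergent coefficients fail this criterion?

Checking each validity diagonal entry against its comparison values:
TA (methods 1·2): 0.32 vs {0.23, 0.09, 0.29, 0.27, 0.22, 0.31} → pass.
TB (methods 1·2): 0.41 vs {0.09, 0.23, 0.27, 0.37, 0.04, 0.22} → pass.
TC (methods 1·2): 0.39 vs {0.27, 0.29, 0.37, 0.27, 0.11, 0.16} → pass.
TD (methods 1·2): 0.49 vs {0.31, 0.22, 0.22, 0.04, 0.16, 0.11} → pass.
0 of 4 fail.

0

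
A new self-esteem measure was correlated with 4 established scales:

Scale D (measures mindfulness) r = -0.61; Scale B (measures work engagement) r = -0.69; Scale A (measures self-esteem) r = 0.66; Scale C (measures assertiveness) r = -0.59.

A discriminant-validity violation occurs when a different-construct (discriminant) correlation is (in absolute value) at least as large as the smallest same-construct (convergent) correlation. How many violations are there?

Convergent (same construct = self-esteem): Scale A.
Smallest convergent = 0.66. Discriminant |r|: 0.61, 0.69, 0.59; count ≥ 0.66 → 1.

1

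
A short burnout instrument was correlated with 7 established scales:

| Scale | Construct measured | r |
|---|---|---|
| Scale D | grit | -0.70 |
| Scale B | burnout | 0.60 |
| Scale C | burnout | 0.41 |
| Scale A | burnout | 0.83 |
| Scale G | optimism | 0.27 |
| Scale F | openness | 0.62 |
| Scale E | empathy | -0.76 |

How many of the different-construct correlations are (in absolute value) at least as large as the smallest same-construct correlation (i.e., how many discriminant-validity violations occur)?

3

Convergent (same construct = burnout): Scale B, Scale C, Scale A.
Smallest convergent = 0.41. Discriminant |r|: 0.70, 0.27, 0.62, 0.76; count ≥ 0.41 → 3.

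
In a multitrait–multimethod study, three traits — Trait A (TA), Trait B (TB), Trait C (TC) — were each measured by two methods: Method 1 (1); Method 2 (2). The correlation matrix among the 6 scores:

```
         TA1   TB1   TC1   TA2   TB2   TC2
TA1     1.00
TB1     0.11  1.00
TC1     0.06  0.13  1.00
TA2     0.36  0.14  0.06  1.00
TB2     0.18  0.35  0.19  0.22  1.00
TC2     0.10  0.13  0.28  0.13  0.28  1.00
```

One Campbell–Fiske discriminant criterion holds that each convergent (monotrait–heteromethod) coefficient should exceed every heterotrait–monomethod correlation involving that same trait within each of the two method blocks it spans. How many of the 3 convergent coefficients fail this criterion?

1

Convergent coefficients and their comparison sets:
TA (methods 1·2): 0.36 vs {0.11, 0.22, 0.06, 0.13} → pass.
TB (methods 1·2): 0.35 vs {0.11, 0.22, 0.13, 0.28} → pass.
TC (methods 1·2): 0.28 vs {0.06, 0.13, 0.13, 0.28} → fail.
1 of 3 fail.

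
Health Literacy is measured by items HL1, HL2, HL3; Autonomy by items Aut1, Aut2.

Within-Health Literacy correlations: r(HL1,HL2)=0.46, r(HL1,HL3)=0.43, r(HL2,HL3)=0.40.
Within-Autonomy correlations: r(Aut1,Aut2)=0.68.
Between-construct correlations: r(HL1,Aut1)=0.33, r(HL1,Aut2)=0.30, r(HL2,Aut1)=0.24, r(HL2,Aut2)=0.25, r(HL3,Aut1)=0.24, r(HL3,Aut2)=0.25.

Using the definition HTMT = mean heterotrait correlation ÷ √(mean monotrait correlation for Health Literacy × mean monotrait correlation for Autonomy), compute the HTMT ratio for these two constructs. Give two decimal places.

Mean heterotrait r = 1.61/6 = 0.2683.
Mean within-HL = 1.29/3 = 0.4300; mean within-Aut = 0.68/1 = 0.6800.
Geometric mean = √(0.4300 × 0.6800) = 0.5407.
HTMT = 0.2683 / 0.5407 = 0.50.

0.50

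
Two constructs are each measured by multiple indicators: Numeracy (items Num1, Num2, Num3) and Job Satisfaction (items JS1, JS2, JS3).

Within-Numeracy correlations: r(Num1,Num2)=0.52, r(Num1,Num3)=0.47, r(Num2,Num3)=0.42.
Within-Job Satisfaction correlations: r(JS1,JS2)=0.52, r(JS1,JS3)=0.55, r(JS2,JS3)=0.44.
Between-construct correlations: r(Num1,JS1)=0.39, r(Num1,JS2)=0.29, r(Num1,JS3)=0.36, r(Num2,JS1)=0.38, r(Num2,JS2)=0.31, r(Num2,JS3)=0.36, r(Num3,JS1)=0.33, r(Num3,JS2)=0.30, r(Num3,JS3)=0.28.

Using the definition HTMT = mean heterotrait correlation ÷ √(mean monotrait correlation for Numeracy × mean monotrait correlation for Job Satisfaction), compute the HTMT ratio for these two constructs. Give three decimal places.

Mean between = 3.00/9 = 0.3333.
Mean within-Num = 1.41/3 = 0.4700; mean within-JS = 1.51/3 = 0.5033.
Geometric mean = √(0.4700 × 0.5033) = 0.4864.
HTMT = 0.3333 / 0.4864 = 0.685.

0.685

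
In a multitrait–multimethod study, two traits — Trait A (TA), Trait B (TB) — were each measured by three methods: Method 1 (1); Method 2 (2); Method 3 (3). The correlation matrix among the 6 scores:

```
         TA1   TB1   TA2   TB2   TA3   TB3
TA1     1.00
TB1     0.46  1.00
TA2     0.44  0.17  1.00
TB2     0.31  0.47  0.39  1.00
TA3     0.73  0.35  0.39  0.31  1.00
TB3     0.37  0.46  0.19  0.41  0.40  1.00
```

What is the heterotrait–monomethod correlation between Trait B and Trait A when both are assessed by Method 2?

0.39

Different traits, same method: r(TB2, TA2) = 0.39.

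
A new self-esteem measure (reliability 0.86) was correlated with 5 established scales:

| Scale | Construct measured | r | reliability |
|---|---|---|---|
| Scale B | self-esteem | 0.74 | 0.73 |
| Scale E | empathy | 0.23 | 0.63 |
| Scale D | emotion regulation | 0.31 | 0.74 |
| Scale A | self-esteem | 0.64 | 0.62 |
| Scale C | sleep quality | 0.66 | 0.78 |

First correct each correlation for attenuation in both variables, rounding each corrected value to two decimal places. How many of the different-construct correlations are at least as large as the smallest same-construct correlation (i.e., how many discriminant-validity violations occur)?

0

Disattenuated r (r / √(r_scale · r_new)):
  Scale B (conv): 0.74 / √(0.73·0.86) = 0.93
  Scale E (disc): 0.23 / √(0.63·0.86) = 0.31
  Scale D (disc): 0.31 / √(0.74·0.86) = 0.39
  Scale A (conv): 0.64 / √(0.62·0.86) = 0.88
  Scale C (disc): 0.66 / √(0.78·0.86) = 0.81
Smallest convergent = 0.88. Discriminant values: 0.31, 0.39, 0.81; count ≥ 0.88 → 0.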